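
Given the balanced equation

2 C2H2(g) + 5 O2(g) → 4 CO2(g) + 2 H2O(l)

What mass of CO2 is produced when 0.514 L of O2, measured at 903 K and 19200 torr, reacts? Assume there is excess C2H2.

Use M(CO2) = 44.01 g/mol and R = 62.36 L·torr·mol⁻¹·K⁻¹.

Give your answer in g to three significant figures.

6.17 g

n(O2) = PV/RT = (19200 × 0.514) / (62.36 × 903) = 0.1753 mol
n(CO2) = (4/5) × 0.1753 = 0.1402 mol
m(CO2) = 0.1402 × 44.01 = 6.170 g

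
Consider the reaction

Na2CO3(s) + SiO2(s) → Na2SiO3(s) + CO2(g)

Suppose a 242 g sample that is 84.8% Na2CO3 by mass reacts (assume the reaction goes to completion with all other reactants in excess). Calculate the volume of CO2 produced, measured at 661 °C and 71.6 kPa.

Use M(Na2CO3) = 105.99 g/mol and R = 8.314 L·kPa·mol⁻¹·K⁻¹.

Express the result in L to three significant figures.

210 L

mass of Na2CO3 = 242 × 84.8/100 = 205.2 g
n(Na2CO3) = 205.2 / 105.99 = 1.936 mol
n(CO2) = (1/1) × 1.936 = 1.936 mol
V = nRT/P = 1.936 × 8.314 × 934.15 / 71.6 = 210.0 L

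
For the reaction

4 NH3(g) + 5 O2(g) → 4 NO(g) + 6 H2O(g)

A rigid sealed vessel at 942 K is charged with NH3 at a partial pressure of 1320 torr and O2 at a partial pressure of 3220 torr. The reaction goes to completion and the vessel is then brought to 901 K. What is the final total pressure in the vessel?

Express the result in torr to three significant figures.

4660 torr

Because the vessel is rigid and T is held at 942 K, work the stoichiometry in partial pressures (P_i = n_iRT/V).
P(O2) required for 1320 torr of NH3 = (5/4) × 1320 = 1650 torr; available 3220 torr, so NH3 is limiting.
P(O2) remaining = 3220 − (5/4) × 1320 = 1570 torr
P(gaseous products) = (4+6)/4 × 1320 = 3300 torr
P_total at 942 K = 1570 + 3300 = 4870 torr
Scaling to 901 K: P = 4870 × 901/942 = 4658 torr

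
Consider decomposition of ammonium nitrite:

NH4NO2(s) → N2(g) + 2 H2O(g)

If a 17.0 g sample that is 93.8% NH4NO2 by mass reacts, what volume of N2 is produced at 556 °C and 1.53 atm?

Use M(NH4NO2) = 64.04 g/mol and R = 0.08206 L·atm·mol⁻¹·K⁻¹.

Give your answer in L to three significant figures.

mass of NH4NO2 = 17.0 × 93.8/100 = 15.95 g
n(NH4NO2) = 15.95 / 64.04 = 0.2491 mol
n(N2) = (1/1) × 0.2491 = 0.2491 mol
V = nRT/P = 0.2491 × 0.08206 × 829.15 / 1.53 = 11.08 L

11.1 L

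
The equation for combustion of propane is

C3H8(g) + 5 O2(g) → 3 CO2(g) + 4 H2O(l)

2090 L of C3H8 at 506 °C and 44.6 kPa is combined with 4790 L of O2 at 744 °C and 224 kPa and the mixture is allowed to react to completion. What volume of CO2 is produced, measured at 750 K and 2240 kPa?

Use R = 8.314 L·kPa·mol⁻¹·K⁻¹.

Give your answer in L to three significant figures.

n(C3H8) = PV/RT = (44.6 × 2090) / (8.314 × 779.15) = 14.39 mol
n(O2) = PV/RT = (224 × 4790) / (8.314 × 1017.15) = 126.9 mol
For 14.39 mol C3H8, stoichiometry requires (5/1) × 14.39 = 71.95 mol O2; 126.9 mol is available, so C3H8 is limiting.
n(CO2) = (3/1) × 14.39 = 43.17 mol
V(CO2) = nRT/P = 43.17 × 8.314 × 750 / 2240 = 120.2 L

120 L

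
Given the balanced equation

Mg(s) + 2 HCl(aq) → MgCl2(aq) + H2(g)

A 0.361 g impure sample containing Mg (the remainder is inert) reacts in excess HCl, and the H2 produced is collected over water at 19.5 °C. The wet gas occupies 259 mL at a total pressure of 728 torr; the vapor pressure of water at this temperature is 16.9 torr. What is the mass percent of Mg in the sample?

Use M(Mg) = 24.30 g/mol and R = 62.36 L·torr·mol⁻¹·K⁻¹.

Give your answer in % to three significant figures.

67.9 %

P(H2) = 728 − 16.9 = 711.1 torr
n(H2) = PV/RT = (711.1 × 0.2590) / (62.36 × 292.65) = 0.01009 mol
n(Mg) = (1/1) × 0.01009 = 0.01009 mol
m(Mg) = 0.01009 × 24.30 = 0.2452 g
%Mg = 0.2452 / 0.361 × 100 = 67.92%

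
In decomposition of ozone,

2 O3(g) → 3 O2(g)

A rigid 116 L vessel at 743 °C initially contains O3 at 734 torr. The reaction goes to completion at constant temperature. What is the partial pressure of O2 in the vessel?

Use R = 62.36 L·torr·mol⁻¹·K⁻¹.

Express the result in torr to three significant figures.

n(O3)₀ = PV/RT = (734 × 116) / (62.36 × 1016.15) = 1.344 mol
n(O2) = (3/2) × 1.344 = 2.016 mol
P(O2) = nRT/V = 2.016 × 62.36 × 1016.15 / 116 = 1101 torr

1100 torr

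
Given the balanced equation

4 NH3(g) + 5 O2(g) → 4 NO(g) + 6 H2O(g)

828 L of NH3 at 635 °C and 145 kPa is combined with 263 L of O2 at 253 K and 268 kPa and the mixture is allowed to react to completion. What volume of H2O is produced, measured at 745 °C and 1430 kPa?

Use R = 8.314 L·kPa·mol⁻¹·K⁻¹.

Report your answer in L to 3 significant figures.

141 L

n(NH3) = PV/RT = (145 × 828) / (8.314 × 908.15) = 15.90 mol
n(O2) = PV/RT = (268 × 263) / (8.314 × 253) = 33.51 mol
For 15.90 mol NH3, stoichiometry requires (5/4) × 15.90 = 19.88 mol O2; 33.51 mol is available, so NH3 is limiting.
n(H2O) = (6/4) × 15.90 = 23.85 mol
V(H2O) = nRT/P = 23.85 × 8.314 × 1018.15 / 1430 = 141.2 L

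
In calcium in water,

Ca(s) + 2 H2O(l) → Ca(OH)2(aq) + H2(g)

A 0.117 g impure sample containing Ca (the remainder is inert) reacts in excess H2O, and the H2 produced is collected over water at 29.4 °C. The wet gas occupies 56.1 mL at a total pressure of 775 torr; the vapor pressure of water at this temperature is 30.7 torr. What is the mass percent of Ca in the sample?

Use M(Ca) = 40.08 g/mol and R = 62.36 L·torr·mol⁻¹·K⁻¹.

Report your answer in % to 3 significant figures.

75.8 %

P(H2) = 775 − 30.7 = 744.3 torr
n(H2) = PV/RT = (744.3 × 0.05610) / (62.36 × 302.55) = 0.002213 mol
n(Ca) = (1/1) × 0.002213 = 0.002213 mol
m(Ca) = 0.002213 × 40.08 = 0.08870 g
%Ca = 0.08870 / 0.117 × 100 = 75.81%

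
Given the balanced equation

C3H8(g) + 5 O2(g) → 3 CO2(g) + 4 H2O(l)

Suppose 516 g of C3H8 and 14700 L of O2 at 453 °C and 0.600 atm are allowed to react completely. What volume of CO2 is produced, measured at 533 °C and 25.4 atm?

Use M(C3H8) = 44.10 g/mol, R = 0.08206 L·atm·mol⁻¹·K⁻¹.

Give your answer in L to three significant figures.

91.4 L

n(C3H8) = 516 / 44.10 = 11.70 mol
n(O2) = PV/RT = (0.600 × 14700) / (0.08206 × 726.15) = 148.0 mol
For 11.70 mol C3H8, stoichiometry requires (5/1) × 11.70 = 58.50 mol O2; 148.0 mol is available, so C3H8 is limiting.
n(CO2) = (3/1) × 11.70 = 35.10 mol
V(CO2) = nRT/P = 35.10 × 0.08206 × 806.15 / 25.4 = 91.42 L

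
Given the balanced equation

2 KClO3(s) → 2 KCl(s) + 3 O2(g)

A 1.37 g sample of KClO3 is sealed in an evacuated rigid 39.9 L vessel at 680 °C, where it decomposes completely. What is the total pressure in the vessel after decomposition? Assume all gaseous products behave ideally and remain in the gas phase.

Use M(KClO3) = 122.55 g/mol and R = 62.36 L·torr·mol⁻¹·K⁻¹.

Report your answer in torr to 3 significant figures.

n(KClO3) = 1.37 / 122.55 = 0.01118 mol
n(gas produced) = (3/2) × 0.01118 = 0.01677 mol
P = nRT/V = 0.01677 × 62.36 × 953.15 / 39.9 = 24.98 torr

25.0 torr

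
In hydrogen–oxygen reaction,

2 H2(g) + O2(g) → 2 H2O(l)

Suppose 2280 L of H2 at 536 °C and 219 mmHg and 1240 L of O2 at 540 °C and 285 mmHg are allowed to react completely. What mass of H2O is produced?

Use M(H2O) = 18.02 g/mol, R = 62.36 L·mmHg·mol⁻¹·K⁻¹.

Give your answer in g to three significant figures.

n(H2) = PV/RT = (219 × 2280) / (62.36 × 809.15) = 9.896 mol
n(O2) = PV/RT = (285 × 1240) / (62.36 × 813.15) = 6.969 mol
For 9.896 mol H2, stoichiometry requires (1/2) × 9.896 = 4.948 mol O2; 6.969 mol is available, so H2 is limiting.
n(H2O) = (2/2) × 9.896 = 9.896 mol
m(H2O) = 9.896 × 18.02 = 178.3 g

178 g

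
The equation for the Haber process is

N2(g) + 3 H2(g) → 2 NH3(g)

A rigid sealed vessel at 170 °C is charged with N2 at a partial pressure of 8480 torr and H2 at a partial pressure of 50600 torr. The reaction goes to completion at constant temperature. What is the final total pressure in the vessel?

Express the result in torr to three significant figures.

At constant V, partial pressures at 170 °C are proportional to moles, so apply stoichiometry directly to pressures.
P(H2) required for 8480 torr of N2 = (3/1) × 8480 = 25440 torr; available 50600 torr, so N2 is limiting.
P(H2) remaining = 50600 − (3/1) × 8480 = 25160 torr
P(gaseous products) = (2)/1 × 8480 = 16960 torr
P_total at 170 °C = 25160 + 16960 = 42120 torr

42100 torr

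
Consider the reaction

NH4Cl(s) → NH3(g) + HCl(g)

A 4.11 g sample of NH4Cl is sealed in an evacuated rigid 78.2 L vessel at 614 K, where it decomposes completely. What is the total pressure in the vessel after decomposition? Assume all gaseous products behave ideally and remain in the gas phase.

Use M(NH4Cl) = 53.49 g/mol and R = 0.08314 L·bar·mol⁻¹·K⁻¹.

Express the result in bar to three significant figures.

0.100 bar

n(NH4Cl) = 4.11 / 53.49 = 0.07684 mol
n(gas produced) = (2/1) × 0.07684 = 0.1537 mol
P = nRT/V = 0.1537 × 0.08314 × 614 / 78.2 = 0.1003 bar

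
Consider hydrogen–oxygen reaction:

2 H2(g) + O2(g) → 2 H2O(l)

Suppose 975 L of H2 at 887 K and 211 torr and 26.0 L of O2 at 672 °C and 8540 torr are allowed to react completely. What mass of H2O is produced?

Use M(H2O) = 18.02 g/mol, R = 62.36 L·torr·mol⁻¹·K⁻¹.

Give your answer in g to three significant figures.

67.0 g

n(H2) = PV/RT = (211 × 975) / (62.36 × 887) = 3.719 mol
n(O2) = PV/RT = (8540 × 26.0) / (62.36 × 945.15) = 3.767 mol
For 3.719 mol H2, stoichiometry requires (1/2) × 3.719 = 1.859 mol O2; 3.767 mol is available, so H2 is limiting.
n(H2O) = (2/2) × 3.719 = 3.719 mol
m(H2O) = 3.719 × 18.02 = 67.02 g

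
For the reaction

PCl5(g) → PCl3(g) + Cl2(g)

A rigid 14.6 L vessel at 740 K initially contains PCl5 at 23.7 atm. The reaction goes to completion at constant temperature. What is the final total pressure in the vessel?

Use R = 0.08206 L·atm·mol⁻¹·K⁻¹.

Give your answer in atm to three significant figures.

47.4 atm

Since T and V are fixed, P_final/P_initial = n_final/n_initial = 2/1.
P_final = (2/1) × 23.7 = 47.40 atm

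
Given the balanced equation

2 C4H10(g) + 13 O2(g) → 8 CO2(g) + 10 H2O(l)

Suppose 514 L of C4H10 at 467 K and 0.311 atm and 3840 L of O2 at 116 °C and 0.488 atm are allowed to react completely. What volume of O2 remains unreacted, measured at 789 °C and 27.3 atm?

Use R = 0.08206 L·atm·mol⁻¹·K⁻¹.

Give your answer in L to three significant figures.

101 L

n(C4H10) = PV/RT = (0.311 × 514) / (0.08206 × 467) = 4.171 mol
n(O2) = PV/RT = (0.488 × 3840) / (0.08206 × 389.15) = 58.68 mol
For 4.171 mol C4H10, stoichiometry requires (13/2) × 4.171 = 27.11 mol O2; 58.68 mol is available, so C4H10 is limiting.
n(O2) consumed = (13/2) × 4.171 = 27.11 mol; remaining = 58.68 − 27.11 = 31.57 mol
V(O2) = nRT/P = 31.57 × 0.08206 × 1062.15 / 27.3 = 100.8 L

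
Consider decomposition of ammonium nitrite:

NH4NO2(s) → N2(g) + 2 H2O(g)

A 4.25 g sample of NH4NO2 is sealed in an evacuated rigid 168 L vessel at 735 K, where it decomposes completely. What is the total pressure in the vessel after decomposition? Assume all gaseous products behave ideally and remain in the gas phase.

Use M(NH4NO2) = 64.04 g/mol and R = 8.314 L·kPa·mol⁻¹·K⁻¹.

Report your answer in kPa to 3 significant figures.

n(NH4NO2) = 4.25 / 64.04 = 0.06636 mol
n(gas produced) = (3/1) × 0.06636 = 0.1991 mol
P = nRT/V = 0.1991 × 8.314 × 735 / 168 = 7.242 kPa

7.24 kPa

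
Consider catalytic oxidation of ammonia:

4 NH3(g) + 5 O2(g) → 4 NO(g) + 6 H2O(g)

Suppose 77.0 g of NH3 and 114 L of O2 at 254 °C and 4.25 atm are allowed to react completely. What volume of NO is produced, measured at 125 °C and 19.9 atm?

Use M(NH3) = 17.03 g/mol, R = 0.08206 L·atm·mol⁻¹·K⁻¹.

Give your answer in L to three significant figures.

7.42 L

n(NH3) = 77.0 / 17.03 = 4.521 mol
n(O2) = PV/RT = (4.25 × 114) / (0.08206 × 527.15) = 11.20 mol
For 4.521 mol NH3, stoichiometry requires (5/4) × 4.521 = 5.651 mol O2; 11.20 mol is available, so NH3 is limiting.
n(NO) = (4/4) × 4.521 = 4.521 mol
V(NO) = nRT/P = 4.521 × 0.08206 × 398.15 / 19.9 = 7.423 L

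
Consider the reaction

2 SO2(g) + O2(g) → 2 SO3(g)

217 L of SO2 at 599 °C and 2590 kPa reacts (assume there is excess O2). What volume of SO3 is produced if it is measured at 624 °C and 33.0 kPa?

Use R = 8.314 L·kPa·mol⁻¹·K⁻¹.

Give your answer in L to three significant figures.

17500 L

n(SO2) = PV/RT = (2590 × 217) / (8.314 × 872.15) = 77.51 mol
n(SO3) = (2/2) × 77.51 = 77.51 mol
V = nRT/P = 77.51 × 8.314 × 897.15 / 33.0 = 17520 L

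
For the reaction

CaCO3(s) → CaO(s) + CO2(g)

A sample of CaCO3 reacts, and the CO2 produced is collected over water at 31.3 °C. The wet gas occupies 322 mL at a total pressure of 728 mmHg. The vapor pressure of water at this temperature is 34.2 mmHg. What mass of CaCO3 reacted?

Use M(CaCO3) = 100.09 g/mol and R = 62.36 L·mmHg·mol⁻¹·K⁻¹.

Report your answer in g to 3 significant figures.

1.18 g

P(CO2) = 728 − 34.2 = 693.8 mmHg
n(CO2) = PV/RT = (693.8 × 0.3220) / (62.36 × 304.45) = 0.01177 mol
n(CaCO3) = (1/1) × 0.01177 = 0.01177 mol
m(CaCO3) = 0.01177 × 100.09 = 1.178 g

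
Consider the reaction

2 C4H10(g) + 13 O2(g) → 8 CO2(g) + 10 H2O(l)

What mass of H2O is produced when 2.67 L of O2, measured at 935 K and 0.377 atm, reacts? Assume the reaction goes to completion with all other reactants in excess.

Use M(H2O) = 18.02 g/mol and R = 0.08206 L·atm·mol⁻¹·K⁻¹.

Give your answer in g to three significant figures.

n(O2) = PV/RT = (0.377 × 2.67) / (0.08206 × 935) = 0.01312 mol
n(H2O) = (10/13) × 0.01312 = 0.01009 mol
m(H2O) = 0.01009 × 18.02 = 0.1818 g

0.182 g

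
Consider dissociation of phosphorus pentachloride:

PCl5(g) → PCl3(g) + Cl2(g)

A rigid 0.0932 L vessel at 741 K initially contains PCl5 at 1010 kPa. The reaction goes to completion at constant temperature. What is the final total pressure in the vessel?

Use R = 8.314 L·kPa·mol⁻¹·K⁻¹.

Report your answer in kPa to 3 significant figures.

2020 kPa

Rigid vessel, constant T ⇒ P scales with total gas moles (1 → 2).
P_final = (2/1) × 1010 = 2020 kPa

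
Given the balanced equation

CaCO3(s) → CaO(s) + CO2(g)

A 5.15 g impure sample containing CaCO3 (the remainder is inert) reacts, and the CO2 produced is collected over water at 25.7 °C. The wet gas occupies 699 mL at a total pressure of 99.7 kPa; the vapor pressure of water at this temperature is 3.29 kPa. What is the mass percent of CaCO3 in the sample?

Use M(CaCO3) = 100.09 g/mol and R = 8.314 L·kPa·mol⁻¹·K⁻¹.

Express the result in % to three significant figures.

P(CO2) = 99.7 − 3.29 = 96.41 kPa
n(CO2) = PV/RT = (96.41 × 0.6990) / (8.314 × 298.85) = 0.02712 mol
n(CaCO3) = (1/1) × 0.02712 = 0.02712 mol
m(CaCO3) = 0.02712 × 100.09 = 2.714 g
%CaCO3 = 2.714 / 5.15 × 100 = 52.70%

52.7 %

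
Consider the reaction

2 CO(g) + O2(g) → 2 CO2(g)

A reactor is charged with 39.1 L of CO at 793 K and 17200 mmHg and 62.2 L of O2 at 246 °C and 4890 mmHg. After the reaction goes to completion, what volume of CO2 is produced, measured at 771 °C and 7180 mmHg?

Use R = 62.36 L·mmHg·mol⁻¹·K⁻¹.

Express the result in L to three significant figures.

123 L

n(CO) = PV/RT = (17200 × 39.1) / (62.36 × 793) = 13.60 mol
n(O2) = PV/RT = (4890 × 62.2) / (62.36 × 519.15) = 9.395 mol
For 13.60 mol CO, stoichiometry requires (1/2) × 13.60 = 6.800 mol O2; 9.395 mol is available, so CO is limiting.
n(CO2) = (2/2) × 13.60 = 13.60 mol
V(CO2) = nRT/P = 13.60 × 62.36 × 1044.15 / 7180 = 123.3 L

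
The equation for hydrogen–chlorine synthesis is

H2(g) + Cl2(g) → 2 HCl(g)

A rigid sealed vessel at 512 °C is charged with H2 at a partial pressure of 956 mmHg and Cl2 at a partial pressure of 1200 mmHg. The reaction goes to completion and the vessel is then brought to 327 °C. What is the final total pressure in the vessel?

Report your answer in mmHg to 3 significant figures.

1650 mmHg

With V and T fixed, P_i ∝ n_i, so the mole ratios apply directly to partial pressures at 512 °C.
P(Cl2) required for 956 mmHg of H2 = (1/1) × 956 = 956.0 mmHg; available 1200 mmHg, so H2 is limiting.
P(Cl2) remaining = 1200 − (1/1) × 956 = 244.0 mmHg
P(gaseous products) = (2)/1 × 956 = 1912 mmHg
P_total at 512 °C = 244.0 + 1912 = 2156 mmHg
Scaling to 327 °C: P = 2156 × 600.15/785.15 = 1648 mmHg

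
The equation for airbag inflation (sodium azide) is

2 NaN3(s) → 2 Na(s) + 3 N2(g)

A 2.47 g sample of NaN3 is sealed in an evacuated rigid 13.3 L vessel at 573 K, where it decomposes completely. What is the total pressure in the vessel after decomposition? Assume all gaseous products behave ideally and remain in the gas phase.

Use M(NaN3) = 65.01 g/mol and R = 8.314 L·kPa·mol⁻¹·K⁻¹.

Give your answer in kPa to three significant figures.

n(NaN3) = 2.47 / 65.01 = 0.03799 mol
n(gas produced) = (3/2) × 0.03799 = 0.05699 mol
P = nRT/V = 0.05699 × 8.314 × 573 / 13.3 = 20.41 kPa

20.4 kPa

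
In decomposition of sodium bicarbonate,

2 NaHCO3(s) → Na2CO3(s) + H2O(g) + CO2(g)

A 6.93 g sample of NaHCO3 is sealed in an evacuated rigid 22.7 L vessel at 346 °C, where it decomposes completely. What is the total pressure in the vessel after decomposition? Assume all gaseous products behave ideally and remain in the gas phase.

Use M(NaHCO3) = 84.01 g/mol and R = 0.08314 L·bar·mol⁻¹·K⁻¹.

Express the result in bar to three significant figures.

n(NaHCO3) = 6.93 / 84.01 = 0.08249 mol
n(gas produced) = (2/2) × 0.08249 = 0.08249 mol
P = nRT/V = 0.08249 × 0.08314 × 619.15 / 22.7 = 0.1871 bar

0.187 bar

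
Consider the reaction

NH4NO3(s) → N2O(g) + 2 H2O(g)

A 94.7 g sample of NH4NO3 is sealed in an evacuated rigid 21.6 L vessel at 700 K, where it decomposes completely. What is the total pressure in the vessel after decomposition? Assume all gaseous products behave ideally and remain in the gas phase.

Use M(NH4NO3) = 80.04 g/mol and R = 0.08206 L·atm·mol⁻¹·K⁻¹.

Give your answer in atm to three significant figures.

9.44 atm

n(NH4NO3) = 94.7 / 80.04 = 1.183 mol
n(gas produced) = (3/1) × 1.183 = 3.549 mol
P = nRT/V = 3.549 × 0.08206 × 700 / 21.6 = 9.438 atm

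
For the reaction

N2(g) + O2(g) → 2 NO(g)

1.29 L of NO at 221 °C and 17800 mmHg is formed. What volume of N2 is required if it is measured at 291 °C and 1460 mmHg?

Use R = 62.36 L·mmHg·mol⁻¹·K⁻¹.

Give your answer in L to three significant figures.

n(NO) = PV/RT = (17800 × 1.29) / (62.36 × 494.15) = 0.7452 mol
n(N2) = (1/2) × 0.7452 = 0.3726 mol
V = nRT/P = 0.3726 × 62.36 × 564.15 / 1460 = 8.978 L

8.98 L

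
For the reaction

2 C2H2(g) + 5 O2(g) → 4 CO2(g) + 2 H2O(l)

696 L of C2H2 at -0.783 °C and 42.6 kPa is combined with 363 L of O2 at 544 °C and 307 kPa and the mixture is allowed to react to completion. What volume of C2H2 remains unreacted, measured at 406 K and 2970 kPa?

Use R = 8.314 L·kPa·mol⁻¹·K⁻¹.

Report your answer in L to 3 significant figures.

n(C2H2) = PV/RT = (42.6 × 696) / (8.314 × 272.367) = 13.09 mol
n(O2) = PV/RT = (307 × 363) / (8.314 × 817.15) = 16.40 mol
For 13.09 mol C2H2, stoichiometry requires (5/2) × 13.09 = 32.73 mol O2; 16.40 mol is available, so O2 is limiting.
n(C2H2) consumed = (2/5) × 16.40 = 6.560 mol; remaining = 13.09 − 6.560 = 6.530 mol
V(C2H2) = nRT/P = 6.530 × 8.314 × 406 / 2970 = 7.422 L

7.42 L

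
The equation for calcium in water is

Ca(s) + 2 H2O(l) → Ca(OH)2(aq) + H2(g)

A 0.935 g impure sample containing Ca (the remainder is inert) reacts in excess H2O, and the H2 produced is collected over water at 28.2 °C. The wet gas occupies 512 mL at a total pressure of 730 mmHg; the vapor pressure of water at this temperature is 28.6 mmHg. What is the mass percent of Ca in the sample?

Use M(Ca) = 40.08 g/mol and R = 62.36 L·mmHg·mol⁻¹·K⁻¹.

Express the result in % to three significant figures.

81.9 %

P(H2) = 730 − 28.6 = 701.4 mmHg
n(H2) = PV/RT = (701.4 × 0.5120) / (62.36 × 301.35) = 0.01911 mol
n(Ca) = (1/1) × 0.01911 = 0.01911 mol
m(Ca) = 0.01911 × 40.08 = 0.7659 g
%Ca = 0.7659 / 0.935 × 100 = 81.91%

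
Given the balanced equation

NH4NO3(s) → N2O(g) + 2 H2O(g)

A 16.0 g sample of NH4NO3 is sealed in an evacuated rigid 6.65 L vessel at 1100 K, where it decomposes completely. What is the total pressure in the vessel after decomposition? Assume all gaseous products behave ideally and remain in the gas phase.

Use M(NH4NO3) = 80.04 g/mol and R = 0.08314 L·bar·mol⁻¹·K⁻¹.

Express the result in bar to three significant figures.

8.25 bar

n(NH4NO3) = 16.0 / 80.04 = 0.1999 mol
n(gas produced) = (3/1) × 0.1999 = 0.5997 mol
P = nRT/V = 0.5997 × 0.08314 × 1100 / 6.65 = 8.247 bar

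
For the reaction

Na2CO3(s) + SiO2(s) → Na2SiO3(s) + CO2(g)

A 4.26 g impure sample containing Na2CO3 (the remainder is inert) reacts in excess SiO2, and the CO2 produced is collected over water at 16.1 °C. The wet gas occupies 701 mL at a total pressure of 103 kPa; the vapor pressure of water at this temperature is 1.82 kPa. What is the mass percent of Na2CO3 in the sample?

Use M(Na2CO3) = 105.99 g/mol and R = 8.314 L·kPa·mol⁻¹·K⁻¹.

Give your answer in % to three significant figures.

73.4 %

P(CO2) = 103 − 1.82 = 101.2 kPa
n(CO2) = PV/RT = (101.2 × 0.7010) / (8.314 × 289.25) = 0.02950 mol
n(Na2CO3) = (1/1) × 0.02950 = 0.02950 mol
m(Na2CO3) = 0.02950 × 105.99 = 3.127 g
%Na2CO3 = 3.127 / 4.26 × 100 = 73.40%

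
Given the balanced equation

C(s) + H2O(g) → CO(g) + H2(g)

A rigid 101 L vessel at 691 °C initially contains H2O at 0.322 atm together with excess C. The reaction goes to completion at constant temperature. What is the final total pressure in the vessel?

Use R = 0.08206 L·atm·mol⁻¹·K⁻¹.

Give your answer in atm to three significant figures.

0.644 atm

Rigid vessel, constant T ⇒ P scales with total gas moles (1 → 2).
P_final = (2/1) × 0.322 = 0.6440 atm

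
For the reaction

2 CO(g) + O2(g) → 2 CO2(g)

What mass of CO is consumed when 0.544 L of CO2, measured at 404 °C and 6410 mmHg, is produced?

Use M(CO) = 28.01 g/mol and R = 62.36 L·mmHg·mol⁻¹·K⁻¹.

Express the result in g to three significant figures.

2.31 g

n(CO2) = PV/RT = (6410 × 0.544) / (62.36 × 677.15) = 0.08258 mol
n(CO) = (2/2) × 0.08258 = 0.08258 mol
m(CO) = 0.08258 × 28.01 = 2.313 g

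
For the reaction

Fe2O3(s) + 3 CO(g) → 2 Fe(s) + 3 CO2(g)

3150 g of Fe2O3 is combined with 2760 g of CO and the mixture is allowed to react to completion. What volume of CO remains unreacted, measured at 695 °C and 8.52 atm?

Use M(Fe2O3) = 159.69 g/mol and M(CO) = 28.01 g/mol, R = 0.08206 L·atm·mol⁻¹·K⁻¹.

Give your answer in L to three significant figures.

n(Fe2O3) = 3150 / 159.69 = 19.73 mol
n(CO) = 2760 / 28.01 = 98.54 mol
For 19.73 mol Fe2O3, stoichiometry requires (3/1) × 19.73 = 59.19 mol CO; 98.54 mol is available, so Fe2O3 is limiting.
n(CO) consumed = (3/1) × 19.73 = 59.19 mol; remaining = 98.54 − 59.19 = 39.35 mol
V(CO) = nRT/P = 39.35 × 0.08206 × 968.15 / 8.52 = 366.9 L

367 L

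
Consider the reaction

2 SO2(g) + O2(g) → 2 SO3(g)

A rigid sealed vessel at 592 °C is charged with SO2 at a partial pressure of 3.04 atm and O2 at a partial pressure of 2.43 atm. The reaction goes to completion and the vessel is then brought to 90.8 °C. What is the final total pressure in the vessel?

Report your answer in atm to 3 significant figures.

1.66 atm

With V and T fixed, P_i ∝ n_i, so the mole ratios apply directly to partial pressures at 592 °C.
P(O2) required for 3.04 atm of SO2 = (1/2) × 3.04 = 1.520 atm; available 2.43 atm, so SO2 is limiting.
P(O2) remaining = 2.43 − (1/2) × 3.04 = 0.9100 atm
P(gaseous products) = (2)/2 × 3.04 = 3.040 atm
P_total at 592 °C = 0.9100 + 3.040 = 3.950 atm
Scaling to 90.8 °C: P = 3.950 × 363.95/865.15 = 1.662 atm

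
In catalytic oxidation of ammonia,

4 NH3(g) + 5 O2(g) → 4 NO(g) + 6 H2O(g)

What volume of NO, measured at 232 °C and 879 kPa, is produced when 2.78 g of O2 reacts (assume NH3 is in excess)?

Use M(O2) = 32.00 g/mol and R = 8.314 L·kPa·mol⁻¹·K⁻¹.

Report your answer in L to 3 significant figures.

n(O2) = 2.780 / 32.00 = 0.08687 mol
n(NO) = (4/5) × 0.08687 = 0.06950 mol
V = nRT/P = 0.06950 × 8.314 × 505.15 / 879 = 0.3321 L

0.332 L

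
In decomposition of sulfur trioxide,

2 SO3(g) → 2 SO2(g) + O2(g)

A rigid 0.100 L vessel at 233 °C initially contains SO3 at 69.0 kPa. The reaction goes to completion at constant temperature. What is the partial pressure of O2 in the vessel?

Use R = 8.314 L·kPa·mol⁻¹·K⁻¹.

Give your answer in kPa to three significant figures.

n(SO3)₀ = PV/RT = (69.0 × 0.100) / (8.314 × 506.15) = 0.001640 mol
n(O2) = (1/2) × 0.001640 = 0.0008200 mol
P(O2) = nRT/V = 0.0008200 × 8.314 × 506.15 / 0.100 = 34.51 kPa

34.5 kPa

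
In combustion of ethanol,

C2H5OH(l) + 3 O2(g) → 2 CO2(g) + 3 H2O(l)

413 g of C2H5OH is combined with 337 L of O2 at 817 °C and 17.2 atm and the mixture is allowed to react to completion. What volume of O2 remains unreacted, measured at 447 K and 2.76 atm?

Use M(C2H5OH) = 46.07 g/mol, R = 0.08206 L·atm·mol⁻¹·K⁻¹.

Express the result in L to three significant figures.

504 L

n(C2H5OH) = 413 / 46.07 = 8.965 mol
n(O2) = PV/RT = (17.2 × 337) / (0.08206 × 1090.15) = 64.79 mol
For 8.965 mol C2H5OH, stoichiometry requires (3/1) × 8.965 = 26.89 mol O2; 64.79 mol is available, so C2H5OH is limiting.
n(O2) consumed = (3/1) × 8.965 = 26.89 mol; remaining = 64.79 − 26.89 = 37.90 mol
V(O2) = nRT/P = 37.90 × 0.08206 × 447 / 2.76 = 503.7 L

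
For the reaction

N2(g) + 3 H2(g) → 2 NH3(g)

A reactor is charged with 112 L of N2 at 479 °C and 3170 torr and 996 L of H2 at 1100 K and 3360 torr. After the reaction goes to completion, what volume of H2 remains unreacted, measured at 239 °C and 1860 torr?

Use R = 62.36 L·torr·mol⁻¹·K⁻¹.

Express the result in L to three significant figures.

n(N2) = PV/RT = (3170 × 112) / (62.36 × 752.15) = 7.569 mol
n(H2) = PV/RT = (3360 × 996) / (62.36 × 1100) = 48.79 mol
For 7.569 mol N2, stoichiometry requires (3/1) × 7.569 = 22.71 mol H2; 48.79 mol is available, so N2 is limiting.
n(H2) consumed = (3/1) × 7.569 = 22.71 mol; remaining = 48.79 − 22.71 = 26.08 mol
V(H2) = nRT/P = 26.08 × 62.36 × 512.15 / 1860 = 447.8 L

448 L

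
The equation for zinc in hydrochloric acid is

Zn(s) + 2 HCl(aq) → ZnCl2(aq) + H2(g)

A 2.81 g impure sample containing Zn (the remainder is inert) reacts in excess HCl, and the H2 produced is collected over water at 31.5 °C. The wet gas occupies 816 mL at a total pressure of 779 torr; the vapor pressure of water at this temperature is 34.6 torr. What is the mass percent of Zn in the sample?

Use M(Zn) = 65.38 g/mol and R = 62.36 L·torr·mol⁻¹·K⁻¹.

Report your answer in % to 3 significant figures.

P(H2) = 779 − 34.6 = 744.4 torr
n(H2) = PV/RT = (744.4 × 0.8160) / (62.36 × 304.65) = 0.03197 mol
n(Zn) = (1/1) × 0.03197 = 0.03197 mol
m(Zn) = 0.03197 × 65.38 = 2.090 g
%Zn = 2.090 / 2.81 × 100 = 74.38%

74.4 %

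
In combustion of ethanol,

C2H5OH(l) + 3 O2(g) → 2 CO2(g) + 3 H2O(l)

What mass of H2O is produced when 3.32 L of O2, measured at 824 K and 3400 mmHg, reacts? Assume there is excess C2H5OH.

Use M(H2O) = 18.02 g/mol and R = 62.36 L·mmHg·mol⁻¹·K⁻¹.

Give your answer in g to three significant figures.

n(O2) = PV/RT = (3400 × 3.32) / (62.36 × 824) = 0.2197 mol
n(H2O) = (3/3) × 0.2197 = 0.2197 mol
m(H2O) = 0.2197 × 18.02 = 3.959 g

3.96 g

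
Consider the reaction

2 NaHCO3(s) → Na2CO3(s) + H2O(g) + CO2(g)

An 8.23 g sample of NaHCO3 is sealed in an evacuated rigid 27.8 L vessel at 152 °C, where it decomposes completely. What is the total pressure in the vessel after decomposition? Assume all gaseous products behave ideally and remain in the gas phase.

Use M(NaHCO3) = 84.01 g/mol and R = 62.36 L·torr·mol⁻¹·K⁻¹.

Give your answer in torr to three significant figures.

93.4 torr

n(NaHCO3) = 8.23 / 84.01 = 0.09796 mol
n(gas produced) = (2/2) × 0.09796 = 0.09796 mol
P = nRT/V = 0.09796 × 62.36 × 425.15 / 27.8 = 93.42 torr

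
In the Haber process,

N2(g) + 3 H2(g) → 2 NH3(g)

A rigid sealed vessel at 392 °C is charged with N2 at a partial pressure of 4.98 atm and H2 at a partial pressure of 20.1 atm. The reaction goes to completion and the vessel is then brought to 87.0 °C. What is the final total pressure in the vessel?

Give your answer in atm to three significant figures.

Because the vessel is rigid and T is held at 392 °C, work the stoichiometry in partial pressures (P_i = n_iRT/V).
P(H2) required for 4.98 atm of N2 = (3/1) × 4.98 = 14.94 atm; available 20.1 atm, so N2 is limiting.
P(H2) remaining = 20.1 − (3/1) × 4.98 = 5.160 atm
P(gaseous products) = (2)/1 × 4.98 = 9.960 atm
P_total at 392 °C = 5.160 + 9.960 = 15.12 atm
Scaling to 87.0 °C: P = 15.12 × 360.15/665.15 = 8.187 atm

8.19 atm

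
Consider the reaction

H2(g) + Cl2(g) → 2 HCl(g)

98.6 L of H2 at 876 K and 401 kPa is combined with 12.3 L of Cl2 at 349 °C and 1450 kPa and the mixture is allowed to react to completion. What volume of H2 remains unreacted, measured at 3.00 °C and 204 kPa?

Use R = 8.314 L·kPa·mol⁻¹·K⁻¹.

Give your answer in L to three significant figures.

22.3 L

n(H2) = PV/RT = (401 × 98.6) / (8.314 × 876) = 5.429 mol
n(Cl2) = PV/RT = (1450 × 12.3) / (8.314 × 622.15) = 3.448 mol
For 5.429 mol H2, stoichiometry requires (1/1) × 5.429 = 5.429 mol Cl2; 3.448 mol is available, so Cl2 is limiting.
n(H2) consumed = (1/1) × 3.448 = 3.448 mol; remaining = 5.429 − 3.448 = 1.981 mol
V(H2) = nRT/P = 1.981 × 8.314 × 276.15 / 204 = 22.30 L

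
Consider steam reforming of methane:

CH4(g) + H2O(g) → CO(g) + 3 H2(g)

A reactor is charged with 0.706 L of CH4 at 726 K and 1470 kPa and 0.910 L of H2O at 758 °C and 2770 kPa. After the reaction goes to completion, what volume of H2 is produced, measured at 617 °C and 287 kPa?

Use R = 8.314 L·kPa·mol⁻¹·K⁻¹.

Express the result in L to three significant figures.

13.3 L

n(CH4) = PV/RT = (1470 × 0.706) / (8.314 × 726) = 0.1719 mol
n(H2O) = PV/RT = (2770 × 0.910) / (8.314 × 1031.15) = 0.2940 mol
For 0.1719 mol CH4, stoichiometry requires (1/1) × 0.1719 = 0.1719 mol H2O; 0.2940 mol is available, so CH4 is limiting.
n(H2) = (3/1) × 0.1719 = 0.5157 mol
V(H2) = nRT/P = 0.5157 × 8.314 × 890.15 / 287 = 13.30 L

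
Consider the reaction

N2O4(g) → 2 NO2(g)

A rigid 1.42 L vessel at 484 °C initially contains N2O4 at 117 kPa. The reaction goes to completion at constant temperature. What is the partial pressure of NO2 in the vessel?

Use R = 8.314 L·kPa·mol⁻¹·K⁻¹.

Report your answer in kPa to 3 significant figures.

234 kPa

n(N2O4)₀ = PV/RT = (117 × 1.42) / (8.314 × 757.15) = 0.02639 mol
n(NO2) = (2/1) × 0.02639 = 0.05278 mol
P(NO2) = nRT/V = 0.05278 × 8.314 × 757.15 / 1.42 = 234.0 kPa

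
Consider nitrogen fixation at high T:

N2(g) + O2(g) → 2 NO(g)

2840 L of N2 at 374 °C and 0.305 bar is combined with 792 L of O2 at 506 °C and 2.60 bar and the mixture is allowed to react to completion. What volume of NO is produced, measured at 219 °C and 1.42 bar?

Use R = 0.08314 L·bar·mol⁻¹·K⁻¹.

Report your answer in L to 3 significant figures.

n(N2) = PV/RT = (0.305 × 2840) / (0.08314 × 647.15) = 16.10 mol
n(O2) = PV/RT = (2.60 × 792) / (0.08314 × 779.15) = 31.79 mol
For 16.10 mol N2, stoichiometry requires (1/1) × 16.10 = 16.10 mol O2; 31.79 mol is available, so N2 is limiting.
n(NO) = (2/1) × 16.10 = 32.20 mol
V(NO) = nRT/P = 32.20 × 0.08314 × 492.15 / 1.42 = 927.8 L

928 L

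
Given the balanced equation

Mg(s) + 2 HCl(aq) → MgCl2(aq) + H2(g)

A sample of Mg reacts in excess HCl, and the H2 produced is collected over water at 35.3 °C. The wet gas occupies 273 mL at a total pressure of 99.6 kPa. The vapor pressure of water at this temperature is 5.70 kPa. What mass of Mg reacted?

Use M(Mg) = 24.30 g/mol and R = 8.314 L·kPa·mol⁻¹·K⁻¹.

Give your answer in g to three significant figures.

P(H2) = 99.6 − 5.70 = 93.90 kPa
n(H2) = PV/RT = (93.90 × 0.2730) / (8.314 × 308.45) = 0.009996 mol
n(Mg) = (1/1) × 0.009996 = 0.009996 mol
m(Mg) = 0.009996 × 24.30 = 0.2429 g

0.243 g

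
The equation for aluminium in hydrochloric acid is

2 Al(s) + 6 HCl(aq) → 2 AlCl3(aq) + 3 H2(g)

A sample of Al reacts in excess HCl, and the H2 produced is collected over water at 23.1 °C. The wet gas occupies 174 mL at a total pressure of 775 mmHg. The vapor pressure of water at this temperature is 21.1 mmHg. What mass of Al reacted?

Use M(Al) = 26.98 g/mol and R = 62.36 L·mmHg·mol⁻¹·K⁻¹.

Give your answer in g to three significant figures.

P(H2) = 775 − 21.1 = 753.9 mmHg
n(H2) = PV/RT = (753.9 × 0.1740) / (62.36 × 296.25) = 0.007101 mol
n(Al) = (2/3) × 0.007101 = 0.004734 mol
m(Al) = 0.004734 × 26.98 = 0.1277 g

0.128 g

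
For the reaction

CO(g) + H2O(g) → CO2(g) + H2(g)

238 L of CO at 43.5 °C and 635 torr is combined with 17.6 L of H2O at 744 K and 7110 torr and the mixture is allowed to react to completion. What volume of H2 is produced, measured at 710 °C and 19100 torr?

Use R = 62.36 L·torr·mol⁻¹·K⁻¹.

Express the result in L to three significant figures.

8.66 L

n(CO) = PV/RT = (635 × 238) / (62.36 × 316.65) = 7.654 mol
n(H2O) = PV/RT = (7110 × 17.6) / (62.36 × 744) = 2.697 mol
For 7.654 mol CO, stoichiometry requires (1/1) × 7.654 = 7.654 mol H2O; 2.697 mol is available, so H2O is limiting.
n(H2) = (1/1) × 2.697 = 2.697 mol
V(H2) = nRT/P = 2.697 × 62.36 × 983.15 / 19100 = 8.657 L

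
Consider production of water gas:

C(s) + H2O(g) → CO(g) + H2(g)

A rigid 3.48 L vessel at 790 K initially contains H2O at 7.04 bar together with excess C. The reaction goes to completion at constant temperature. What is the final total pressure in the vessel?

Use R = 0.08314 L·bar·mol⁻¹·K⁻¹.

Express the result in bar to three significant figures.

14.1 bar

Rigid vessel, constant T ⇒ P scales with total gas moles (1 → 2).
P_final = (2/1) × 7.04 = 14.08 bar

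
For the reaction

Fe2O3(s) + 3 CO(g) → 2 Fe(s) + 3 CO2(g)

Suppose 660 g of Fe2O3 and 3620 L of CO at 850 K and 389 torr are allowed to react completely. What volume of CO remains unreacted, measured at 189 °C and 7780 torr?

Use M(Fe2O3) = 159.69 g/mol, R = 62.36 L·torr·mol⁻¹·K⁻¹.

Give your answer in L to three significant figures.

n(Fe2O3) = 660 / 159.69 = 4.133 mol
n(CO) = PV/RT = (389 × 3620) / (62.36 × 850) = 26.57 mol
For 4.133 mol Fe2O3, stoichiometry requires (3/1) × 4.133 = 12.40 mol CO; 26.57 mol is available, so Fe2O3 is limiting.
n(CO) consumed = (3/1) × 4.133 = 12.40 mol; remaining = 26.57 − 12.40 = 14.17 mol
V(CO) = nRT/P = 14.17 × 62.36 × 462.15 / 7780 = 52.49 L

52.5 L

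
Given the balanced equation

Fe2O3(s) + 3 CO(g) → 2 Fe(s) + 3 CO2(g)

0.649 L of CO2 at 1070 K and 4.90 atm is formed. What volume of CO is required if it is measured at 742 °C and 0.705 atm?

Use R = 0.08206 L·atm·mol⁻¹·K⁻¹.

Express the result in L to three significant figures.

4.28 L

n(CO2) = PV/RT = (4.90 × 0.649) / (0.08206 × 1070) = 0.03622 mol
n(CO) = (3/3) × 0.03622 = 0.03622 mol
V = nRT/P = 0.03622 × 0.08206 × 1015.15 / 0.705 = 4.280 L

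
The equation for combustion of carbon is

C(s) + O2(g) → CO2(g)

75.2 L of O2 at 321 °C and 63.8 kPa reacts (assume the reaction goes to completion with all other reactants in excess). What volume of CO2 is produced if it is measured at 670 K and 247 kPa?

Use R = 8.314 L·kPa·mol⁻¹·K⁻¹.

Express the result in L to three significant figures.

21.9 L

n(O2) = PV/RT = (63.8 × 75.2) / (8.314 × 594.15) = 0.9713 mol
n(CO2) = (1/1) × 0.9713 = 0.9713 mol
V = nRT/P = 0.9713 × 8.314 × 670 / 247 = 21.90 L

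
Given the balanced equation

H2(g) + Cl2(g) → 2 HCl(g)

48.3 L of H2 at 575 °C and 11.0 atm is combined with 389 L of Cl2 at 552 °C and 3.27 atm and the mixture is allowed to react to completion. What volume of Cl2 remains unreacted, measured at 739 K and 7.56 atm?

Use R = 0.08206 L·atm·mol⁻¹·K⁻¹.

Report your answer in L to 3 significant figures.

n(H2) = PV/RT = (11.0 × 48.3) / (0.08206 × 848.15) = 7.634 mol
n(Cl2) = PV/RT = (3.27 × 389) / (0.08206 × 825.15) = 18.79 mol
For 7.634 mol H2, stoichiometry requires (1/1) × 7.634 = 7.634 mol Cl2; 18.79 mol is available, so H2 is limiting.
n(Cl2) consumed = (1/1) × 7.634 = 7.634 mol; remaining = 18.79 − 7.634 = 11.16 mol
V(Cl2) = nRT/P = 11.16 × 0.08206 × 739 / 7.56 = 89.52 L

89.5 L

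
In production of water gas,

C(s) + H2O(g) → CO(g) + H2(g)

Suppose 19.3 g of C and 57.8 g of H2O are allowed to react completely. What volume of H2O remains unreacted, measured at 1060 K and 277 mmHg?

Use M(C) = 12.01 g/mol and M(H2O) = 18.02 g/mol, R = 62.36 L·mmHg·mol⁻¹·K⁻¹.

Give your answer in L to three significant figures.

382 L

n(C) = 19.3 / 12.01 = 1.607 mol
n(H2O) = 57.8 / 18.02 = 3.208 mol
For 1.607 mol C, stoichiometry requires (1/1) × 1.607 = 1.607 mol H2O; 3.208 mol is available, so C is limiting.
n(H2O) consumed = (1/1) × 1.607 = 1.607 mol; remaining = 3.208 − 1.607 = 1.601 mol
V(H2O) = nRT/P = 1.601 × 62.36 × 1060 / 277 = 382.1 L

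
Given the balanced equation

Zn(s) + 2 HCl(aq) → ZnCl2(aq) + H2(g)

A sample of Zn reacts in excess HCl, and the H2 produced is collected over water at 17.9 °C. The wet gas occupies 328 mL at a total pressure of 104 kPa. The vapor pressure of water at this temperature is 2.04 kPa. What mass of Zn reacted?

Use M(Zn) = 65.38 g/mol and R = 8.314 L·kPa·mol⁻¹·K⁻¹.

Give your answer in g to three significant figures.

P(H2) = 104 − 2.04 = 102.0 kPa
n(H2) = PV/RT = (102.0 × 0.3280) / (8.314 × 291.05) = 0.01383 mol
n(Zn) = (1/1) × 0.01383 = 0.01383 mol
m(Zn) = 0.01383 × 65.38 = 0.9042 g

0.904 g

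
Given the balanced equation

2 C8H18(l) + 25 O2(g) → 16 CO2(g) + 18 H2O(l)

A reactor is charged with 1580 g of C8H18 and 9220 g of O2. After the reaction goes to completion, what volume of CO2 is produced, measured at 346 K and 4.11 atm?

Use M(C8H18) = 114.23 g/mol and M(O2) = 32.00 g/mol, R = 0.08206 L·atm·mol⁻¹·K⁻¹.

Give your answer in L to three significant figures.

764 L

n(C8H18) = 1580 / 114.23 = 13.83 mol
n(O2) = 9220 / 32.00 = 288.1 mol
For 13.83 mol C8H18, stoichiometry requires (25/2) × 13.83 = 172.9 mol O2; 288.1 mol is available, so C8H18 is limiting.
n(CO2) = (16/2) × 13.83 = 110.6 mol
V(CO2) = nRT/P = 110.6 × 0.08206 × 346 / 4.11 = 764.0 L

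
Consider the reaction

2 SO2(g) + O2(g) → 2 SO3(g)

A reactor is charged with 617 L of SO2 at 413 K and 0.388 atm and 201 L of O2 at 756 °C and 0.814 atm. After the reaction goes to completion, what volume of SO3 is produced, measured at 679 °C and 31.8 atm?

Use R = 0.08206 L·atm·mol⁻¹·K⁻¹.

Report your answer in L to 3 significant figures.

n(SO2) = PV/RT = (0.388 × 617) / (0.08206 × 413) = 7.064 mol
n(O2) = PV/RT = (0.814 × 201) / (0.08206 × 1029.15) = 1.937 mol
For 7.064 mol SO2, stoichiometry requires (1/2) × 7.064 = 3.532 mol O2; 1.937 mol is available, so O2 is limiting.
n(SO3) = (2/1) × 1.937 = 3.874 mol
V(SO3) = nRT/P = 3.874 × 0.08206 × 952.15 / 31.8 = 9.519 L

9.52 L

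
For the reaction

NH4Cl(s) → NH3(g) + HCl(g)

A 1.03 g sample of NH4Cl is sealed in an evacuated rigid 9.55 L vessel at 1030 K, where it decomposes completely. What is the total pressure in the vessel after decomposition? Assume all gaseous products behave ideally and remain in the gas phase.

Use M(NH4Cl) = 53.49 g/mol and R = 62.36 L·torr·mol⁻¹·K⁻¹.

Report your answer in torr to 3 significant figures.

259 torr

n(NH4Cl) = 1.03 / 53.49 = 0.01926 mol
n(gas produced) = (2/1) × 0.01926 = 0.03852 mol
P = nRT/V = 0.03852 × 62.36 × 1030 / 9.55 = 259.1 torr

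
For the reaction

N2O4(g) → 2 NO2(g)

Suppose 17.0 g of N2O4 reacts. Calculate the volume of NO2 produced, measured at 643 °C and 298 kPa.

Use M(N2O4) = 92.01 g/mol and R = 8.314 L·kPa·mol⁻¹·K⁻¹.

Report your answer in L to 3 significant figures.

9.45 L

n(N2O4) = 17.00 / 92.01 = 0.1848 mol
n(NO2) = (2/1) × 0.1848 = 0.3696 mol
V = nRT/P = 0.3696 × 8.314 × 916.15 / 298 = 9.447 L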